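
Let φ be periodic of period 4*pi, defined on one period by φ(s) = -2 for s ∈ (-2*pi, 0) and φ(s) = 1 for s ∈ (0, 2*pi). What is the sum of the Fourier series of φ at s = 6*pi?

-1/2

s = 6*pi differs from s = -2*pi by 2 full period(s), and the series is 4*pi-periodic.
At s = -2*pi the one-sided limits are φ(-2*pi^-) = 1 and φ(-2*pi^+) = -2.
By Dirichlet's theorem the series converges to their average, [(1) + (-2)]/2 = -1/2.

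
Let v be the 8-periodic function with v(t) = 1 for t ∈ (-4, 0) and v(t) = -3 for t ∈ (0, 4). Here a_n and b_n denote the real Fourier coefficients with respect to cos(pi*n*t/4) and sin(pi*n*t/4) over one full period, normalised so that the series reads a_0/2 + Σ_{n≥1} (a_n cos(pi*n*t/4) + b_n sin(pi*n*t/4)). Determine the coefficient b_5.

b_5 = 1/4 ∫_{-4}^{4} v(t) sin(5*pi*t/4) dt.
Split the integral at the breakpoints.
Directly, an antiderivative of (1) sin(5*pi*t/4) is -4*cos(5*pi*t/4)/(5*pi); evaluating from -4 to 0: ∫_{-4}^{0} (1) sin(5*pi*t/4) dt = (-4/(5*pi)) - (4/(5*pi)) = -8/(5*pi).
Directly, an antiderivative of (-3) sin(5*pi*t/4) is 12*cos(5*pi*t/4)/(5*pi); evaluating from 0 to 4: ∫_{0}^{4} (-3) sin(5*pi*t/4) dt = (-12/(5*pi)) - (12/(5*pi)) = -24/(5*pi).
Summing the pieces and multiplying by (1/4) gives b_5 = -8/(5*pi).

-8/(5*pi)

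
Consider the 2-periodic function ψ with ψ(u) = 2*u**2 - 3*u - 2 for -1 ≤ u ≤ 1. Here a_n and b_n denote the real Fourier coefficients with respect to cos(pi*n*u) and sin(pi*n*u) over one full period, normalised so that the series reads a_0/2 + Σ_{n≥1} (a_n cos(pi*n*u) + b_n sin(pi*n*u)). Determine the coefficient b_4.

b_4 = ∫_{-1}^{1} ψ(u) sin(4*pi*u) du.
Integrating by parts twice (tabular method), an antiderivative of (2*u**2 - 3*u - 2) sin(4*pi*u) is -u**2*cos(4*pi*u)/(2*pi) + u*sin(4*pi*u)/(4*pi**2) + 3*u*cos(4*pi*u)/(4*pi) - 3*sin(4*pi*u)/(16*pi**2) + cos(4*pi*u)/(16*pi**3) + cos(4*pi*u)/(2*pi); evaluating from -1 to 1: ∫_{-1}^{1} (2*u**2 - 3*u - 2) sin(4*pi*u) du = ((1 + 12*pi**2)/(16*pi**3)) - ((1 - 12*pi**2)/(16*pi**3)) = 3/(2*pi).
Hence b_4 = 3/(2*pi).

3/(2*pi)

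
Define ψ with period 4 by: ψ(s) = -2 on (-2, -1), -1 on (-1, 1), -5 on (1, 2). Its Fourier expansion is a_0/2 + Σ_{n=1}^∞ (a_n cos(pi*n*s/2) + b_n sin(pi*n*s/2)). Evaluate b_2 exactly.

b_2 = 1/2 ∫_{-2}^{2} ψ(s) sin(pi*s) ds.
Split the integral at the breakpoints.
Directly, an antiderivative of (-2) sin(pi*s) is 2*cos(pi*s)/pi; evaluating from -2 to -1: ∫_{-2}^{-1} (-2) sin(pi*s) ds = (-2/pi) - (2/pi) = -4/pi.
Directly, an antiderivative of (-1) sin(pi*s) is cos(pi*s)/pi; evaluating from -1 to 1: ∫_{-1}^{1} (-1) sin(pi*s) ds = (-1/pi) - (-1/pi) = 0.
Directly, an antiderivative of (-5) sin(pi*s) is 5*cos(pi*s)/pi; evaluating from 1 to 2: ∫_{1}^{2} (-5) sin(pi*s) ds = (5/pi) - (-5/pi) = 10/pi.
Summing the pieces and multiplying by (1/2) gives b_2 = 3/pi.

3/pi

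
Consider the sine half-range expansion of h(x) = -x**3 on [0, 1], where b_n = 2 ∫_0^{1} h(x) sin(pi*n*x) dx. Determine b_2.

(-3/2 + pi**2)/pi**3

b_2 = 2 ∫_0^{1} (-x**3) sin(2*pi*x) dx.
Integrating by parts three times (tabular method), an antiderivative of (-x**3) sin(2*pi*x) is x**3*cos(2*pi*x)/(2*pi) - 3*x**2*sin(2*pi*x)/(4*pi**2) - 3*x*cos(2*pi*x)/(4*pi**3) + 3*sin(2*pi*x)/(8*pi**4); evaluating from 0 to 1: ∫_{0}^{1} (-x**3) sin(2*pi*x) dx = ((-3 + 2*pi**2)/(4*pi**3)) - (0) = (-3 + 2*pi**2)/(4*pi**3).
Hence b_2 = 2·((-3 + 2*pi**2)/(4*pi**3)) = (-3/2 + pi**2)/pi**3.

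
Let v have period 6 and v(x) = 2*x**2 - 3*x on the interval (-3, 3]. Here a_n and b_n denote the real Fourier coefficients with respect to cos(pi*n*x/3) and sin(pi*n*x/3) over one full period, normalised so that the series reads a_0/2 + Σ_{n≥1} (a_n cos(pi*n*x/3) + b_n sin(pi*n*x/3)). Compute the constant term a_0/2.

6

a_0 = 1/3 ∫_{-3}^{3} v(x) dx = 1/3 · (36) = 12.
So the constant term a_0/2 = 6.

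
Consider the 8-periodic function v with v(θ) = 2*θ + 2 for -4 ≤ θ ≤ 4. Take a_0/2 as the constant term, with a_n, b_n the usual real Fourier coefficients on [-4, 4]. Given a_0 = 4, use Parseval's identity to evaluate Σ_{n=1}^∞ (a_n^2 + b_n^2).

128/3

Parseval: a_0^2/2 + Σ_{n≥1} (a_n^2+b_n^2) = 1/4 ∫_{-4}^{4} v(θ)^2 dθ = 152/3.
Subtract a_0^2/2 = 8: Σ (a_n^2+b_n^2) = 128/3.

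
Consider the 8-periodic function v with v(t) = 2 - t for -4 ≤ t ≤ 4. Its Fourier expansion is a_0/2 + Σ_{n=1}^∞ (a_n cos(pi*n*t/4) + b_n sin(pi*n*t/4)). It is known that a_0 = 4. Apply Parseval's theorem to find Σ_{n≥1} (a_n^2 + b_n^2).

Parseval: a_0^2/2 + Σ_{n≥1} (a_n^2+b_n^2) = 1/4 ∫_{-4}^{4} v(t)^2 dt = 56/3.
Subtract a_0^2/2 = 8: Σ (a_n^2+b_n^2) = 32/3.

32/3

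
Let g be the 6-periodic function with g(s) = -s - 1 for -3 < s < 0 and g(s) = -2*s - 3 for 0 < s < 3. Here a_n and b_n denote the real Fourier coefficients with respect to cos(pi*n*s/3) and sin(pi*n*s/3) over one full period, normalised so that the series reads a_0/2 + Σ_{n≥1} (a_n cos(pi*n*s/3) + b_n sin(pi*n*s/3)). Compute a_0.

-11/2

a_0 = 1/3 ∫_{-3}^{3} g(s) ds = 1/3 · (-33/2) = -11/2.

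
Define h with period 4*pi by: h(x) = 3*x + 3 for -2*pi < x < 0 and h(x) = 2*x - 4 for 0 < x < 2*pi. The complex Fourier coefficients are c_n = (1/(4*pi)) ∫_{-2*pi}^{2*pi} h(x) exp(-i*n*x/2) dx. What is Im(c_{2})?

Since h is real-valued, Im(c_{2}) = -(1/(4*pi)) ∫_{-2*pi}^{2*pi} h(x) sin(x) dx = -b_{2}/2.
Split the integral at the breakpoints.
Integrating by parts (boundary term plus one more integral), an antiderivative of (3*x + 3) sin(x) is -3*x*cos(x) + 3*sin(x) - 3*cos(x); evaluating from -2*pi to 0: ∫_{-2*pi}^{0} (3*x + 3) sin(x) dx = (-3) - (-3 + 6*pi) = -6*pi.
Integrating by parts (boundary term plus one more integral), an antiderivative of (2*x - 4) sin(x) is -2*x*cos(x) + 2*sin(x) + 4*cos(x); evaluating from 0 to 2*pi: ∫_{0}^{2*pi} (2*x - 4) sin(x) dx = (4 - 4*pi) - (4) = -4*pi.
So ∫_{-2*pi}^{2*pi} h(x) sin(x) dx = -10*pi.
Hence Im(c_{2}) = (-1/(4*pi))·(-10*pi) = 5/2.

5/2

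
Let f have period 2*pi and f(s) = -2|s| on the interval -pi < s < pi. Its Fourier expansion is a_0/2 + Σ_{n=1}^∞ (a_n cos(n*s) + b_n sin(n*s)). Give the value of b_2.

b_2 = 1/pi ∫_{-pi}^{pi} f(s) sin(2*s) ds.
f is even and sin(2*s) is odd, so the integrand is odd over a symmetric interval and the integral vanishes.

0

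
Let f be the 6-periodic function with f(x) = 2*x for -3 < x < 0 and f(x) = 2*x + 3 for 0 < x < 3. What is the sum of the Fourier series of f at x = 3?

At x = 3 the one-sided limits are f(3^-) = 9 and f(3^+) = -6.
By Dirichlet's theorem the series converges to their average, [(9) + (-6)]/2 = 3/2.

3/2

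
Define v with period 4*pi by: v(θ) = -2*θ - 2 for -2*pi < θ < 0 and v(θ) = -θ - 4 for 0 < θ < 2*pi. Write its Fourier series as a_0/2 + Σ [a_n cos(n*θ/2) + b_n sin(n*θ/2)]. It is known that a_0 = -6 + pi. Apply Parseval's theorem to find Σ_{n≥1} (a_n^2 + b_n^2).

2 + 6*pi + 37*pi**2/6

Parseval: a_0^2/2 + Σ_{n≥1} (a_n^2+b_n^2) = (1/(2*pi)) ∫_{-2*pi}^{2*pi} v(θ)^2 dθ = 20 + 20*pi**2/3.
Subtract a_0^2/2 = (6 - pi)**2/2: Σ (a_n^2+b_n^2) = 2 + 6*pi + 37*pi**2/6.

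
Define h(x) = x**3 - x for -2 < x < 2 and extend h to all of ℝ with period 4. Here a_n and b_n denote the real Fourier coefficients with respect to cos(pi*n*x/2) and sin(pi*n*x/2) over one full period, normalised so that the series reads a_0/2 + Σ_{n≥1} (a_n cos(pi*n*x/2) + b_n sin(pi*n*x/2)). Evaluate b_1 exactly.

-96/pi**3 + 12/pi

b_1 = 1/2 ∫_{-2}^{2} h(x) sin(pi*x/2) dx.
h is odd and sin(pi*x/2) is odd, so the integrand is even and b_1 = ∫_0^{2} h(x) sin(pi*x/2) dx.
Integrating by parts three times (tabular method), an antiderivative of (x**3 - x) sin(pi*x/2) is -2*x**3*cos(pi*x/2)/pi + 12*x**2*sin(pi*x/2)/pi**2 + 2*x*cos(pi*x/2)/pi + 48*x*cos(pi*x/2)/pi**3 - 96*sin(pi*x/2)/pi**4 - 4*sin(pi*x/2)/pi**2; evaluating from 0 to 2: ∫_{0}^{2} (x**3 - x) sin(pi*x/2) dx = (-96/pi**3 + 12/pi) - (0) = -96/pi**3 + 12/pi.
Hence b_1 = -96/pi**3 + 12/pi.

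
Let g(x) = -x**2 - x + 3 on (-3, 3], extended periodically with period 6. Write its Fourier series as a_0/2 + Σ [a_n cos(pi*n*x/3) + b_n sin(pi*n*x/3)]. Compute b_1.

b_1 = 1/3 ∫_{-3}^{3} g(x) sin(pi*x/3) dx.
Integrating by parts twice (tabular method), an antiderivative of (-x**2 - x + 3) sin(pi*x/3) is 3*x**2*cos(pi*x/3)/pi - 18*x*sin(pi*x/3)/pi**2 + 3*x*cos(pi*x/3)/pi - 9*sin(pi*x/3)/pi**2 - 9*cos(pi*x/3)/pi - 54*cos(pi*x/3)/pi**3; evaluating from -3 to 3: ∫_{-3}^{3} (-x**2 - x + 3) sin(pi*x/3) dx = (-27/pi + 54/pi**3) - (-9/pi + 54/pi**3) = -18/pi.
Hence b_1 = (1/3)·(-18/pi) = -6/pi.

-6/pi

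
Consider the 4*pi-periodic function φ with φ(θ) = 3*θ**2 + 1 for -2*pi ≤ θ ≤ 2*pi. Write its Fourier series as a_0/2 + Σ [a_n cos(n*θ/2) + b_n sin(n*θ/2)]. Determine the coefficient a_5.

-48/25

a_5 = (1/(2*pi)) ∫_{-2*pi}^{2*pi} φ(θ) cos(5*θ/2) dθ.
φ is even and cos(5*θ/2) is even, so the integrand is even and a_5 = 1/pi ∫_0^{2*pi} φ(θ) cos(5*θ/2) dθ.
Integrating by parts twice (tabular method), an antiderivative of (3*θ**2 + 1) cos(5*θ/2) is 6*θ**2*sin(5*θ/2)/5 + 24*θ*cos(5*θ/2)/25 + 2*sin(5*θ/2)/125; evaluating from 0 to 2*pi: ∫_{0}^{2*pi} (3*θ**2 + 1) cos(5*θ/2) dθ = (-48*pi/25) - (0) = -48*pi/25.
Hence a_5 = (1/pi)·(-48*pi/25) = -48/25.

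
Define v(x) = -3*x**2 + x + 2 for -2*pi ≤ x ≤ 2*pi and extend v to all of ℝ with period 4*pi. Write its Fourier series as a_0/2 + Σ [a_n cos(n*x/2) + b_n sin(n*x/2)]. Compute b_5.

b_5 = (1/(2*pi)) ∫_{-2*pi}^{2*pi} v(x) sin(5*x/2) dx.
Integrating by parts twice (tabular method), an antiderivative of (-3*x**2 + x + 2) sin(5*x/2) is 6*x**2*cos(5*x/2)/5 - 24*x*sin(5*x/2)/25 - 2*x*cos(5*x/2)/5 + 4*sin(5*x/2)/25 - 148*cos(5*x/2)/125; evaluating from -2*pi to 2*pi: ∫_{-2*pi}^{2*pi} (-3*x**2 + x + 2) sin(5*x/2) dx = (-24*pi**2/5 + 148/125 + 4*pi/5) - (-24*pi**2/5 - 4*pi/5 + 148/125) = 8*pi/5.
Hence b_5 = (1/(2*pi))·(8*pi/5) = 4/5.

4/5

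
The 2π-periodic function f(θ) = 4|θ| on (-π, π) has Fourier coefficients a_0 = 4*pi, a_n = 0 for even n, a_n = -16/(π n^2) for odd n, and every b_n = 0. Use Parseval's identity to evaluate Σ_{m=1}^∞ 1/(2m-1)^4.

Parseval: a_0^2/2 + Σ a_n^2 = (1/π) ∫_{-π}^{π} f(θ)^2 dθ = 32*pi**2/3.
Subtract a_0^2/2 = 8*pi**2: Σ a_n^2 = 8*pi**2/3.
Only odd n contribute, with a_n^2 = 256/(π^2 n^4), so Σ_{m≥1} 1/(2m-1)^4 = π^2·(8*pi**2/3)/256 = pi**4/96.

pi**4/96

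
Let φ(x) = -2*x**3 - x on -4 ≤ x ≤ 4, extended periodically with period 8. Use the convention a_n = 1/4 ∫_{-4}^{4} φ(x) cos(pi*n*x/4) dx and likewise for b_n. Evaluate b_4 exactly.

-24/pi**3 + 66/pi

b_4 = 1/4 ∫_{-4}^{4} φ(x) sin(pi*x) dx.
φ is odd and sin(pi*x) is odd, so the integrand is even and b_4 = 1/2 ∫_0^{4} φ(x) sin(pi*x) dx.
Integrating by parts three times (tabular method), an antiderivative of (-2*x**3 - x) sin(pi*x) is 2*x**3*cos(pi*x)/pi - 6*x**2*sin(pi*x)/pi**2 - 12*x*cos(pi*x)/pi**3 + x*cos(pi*x)/pi - sin(pi*x)/pi**2 + 12*sin(pi*x)/pi**4; evaluating from 0 to 4: ∫_{0}^{4} (-2*x**3 - x) sin(pi*x) dx = (-48/pi**3 + 132/pi) - (0) = -48/pi**3 + 132/pi.
Hence b_4 = (1/2)·(-48/pi**3 + 132/pi) = -24/pi**3 + 66/pi.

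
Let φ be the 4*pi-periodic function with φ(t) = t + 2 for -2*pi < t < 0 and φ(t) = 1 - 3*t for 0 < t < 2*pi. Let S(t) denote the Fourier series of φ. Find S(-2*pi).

At t = -2*pi the one-sided limits are φ(-2*pi^-) = 1 - 6*pi and φ(-2*pi^+) = 2 - 2*pi.
By Dirichlet's theorem the series converges to their average, [(1 - 6*pi) + (2 - 2*pi)]/2 = 3/2 - 4*pi.

3/2 - 4*pi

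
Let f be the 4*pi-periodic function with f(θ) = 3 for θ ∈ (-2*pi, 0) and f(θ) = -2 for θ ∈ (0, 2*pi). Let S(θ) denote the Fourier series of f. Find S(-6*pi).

1/2

θ = -6*pi differs from θ = -2*pi by -1 full period(s), and the series is 4*pi-periodic.
At θ = -2*pi the one-sided limits are f(-2*pi^-) = -2 and f(-2*pi^+) = 3.
By Dirichlet's theorem the series converges to their average, [(-2) + (3)]/2 = 1/2.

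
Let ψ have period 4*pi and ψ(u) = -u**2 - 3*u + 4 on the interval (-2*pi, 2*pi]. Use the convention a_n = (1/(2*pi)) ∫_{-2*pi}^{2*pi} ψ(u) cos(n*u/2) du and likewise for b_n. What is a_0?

8 - 8*pi**2/3

a_0 = (1/(2*pi)) ∫_{-2*pi}^{2*pi} ψ(u) du = (1/(2*pi)) · (16*pi*(3 - pi**2)/3) = 8 - 8*pi**2/3.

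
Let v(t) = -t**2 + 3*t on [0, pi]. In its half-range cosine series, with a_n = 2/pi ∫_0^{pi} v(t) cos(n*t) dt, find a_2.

-1

a_2 = 2/pi ∫_0^{pi} (-t**2 + 3*t) cos(2*t) dt.
Integrating by parts twice (tabular method), an antiderivative of (-t**2 + 3*t) cos(2*t) is -t**2*sin(2*t)/2 + 3*t*sin(2*t)/2 - t*cos(2*t)/2 + sin(2*t)/4 + 3*cos(2*t)/4; evaluating from 0 to pi: ∫_{0}^{pi} (-t**2 + 3*t) cos(2*t) dt = (3/4 - pi/2) - (3/4) = -pi/2.
Hence a_2 = (2/pi)·(-pi/2) = -1.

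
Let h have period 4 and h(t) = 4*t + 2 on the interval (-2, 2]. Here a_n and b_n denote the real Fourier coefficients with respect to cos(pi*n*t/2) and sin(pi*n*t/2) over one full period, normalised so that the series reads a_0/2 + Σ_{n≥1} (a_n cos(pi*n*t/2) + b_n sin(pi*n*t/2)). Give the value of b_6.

-8/(3*pi)

b_6 = 1/2 ∫_{-2}^{2} h(t) sin(3*pi*t) dt.
Integrating by parts (boundary term plus one more integral), an antiderivative of (4*t + 2) sin(3*pi*t) is -4*t*cos(3*pi*t)/(3*pi) + 4*sin(3*pi*t)/(9*pi**2) - 2*cos(3*pi*t)/(3*pi); evaluating from -2 to 2: ∫_{-2}^{2} (4*t + 2) sin(3*pi*t) dt = (-10/(3*pi)) - (2/pi) = -16/(3*pi).
Hence b_6 = (1/2)·(-16/(3*pi)) = -8/(3*pi).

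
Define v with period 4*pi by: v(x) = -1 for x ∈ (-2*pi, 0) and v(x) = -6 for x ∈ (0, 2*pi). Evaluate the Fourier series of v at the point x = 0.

-7/2

At x = 0 the one-sided limits are v(0^-) = -1 and v(0^+) = -6.
By Dirichlet's theorem the series converges to their average, [(-1) + (-6)]/2 = -7/2.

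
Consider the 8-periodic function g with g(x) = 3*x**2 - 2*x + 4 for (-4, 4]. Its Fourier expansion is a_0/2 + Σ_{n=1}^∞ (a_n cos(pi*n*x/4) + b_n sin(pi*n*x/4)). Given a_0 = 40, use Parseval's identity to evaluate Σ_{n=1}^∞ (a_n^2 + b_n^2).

6784/15

Parseval: a_0^2/2 + Σ_{n≥1} (a_n^2+b_n^2) = 1/4 ∫_{-4}^{4} g(x)^2 dx = 18784/15.
Subtract a_0^2/2 = 800: Σ (a_n^2+b_n^2) = 6784/15.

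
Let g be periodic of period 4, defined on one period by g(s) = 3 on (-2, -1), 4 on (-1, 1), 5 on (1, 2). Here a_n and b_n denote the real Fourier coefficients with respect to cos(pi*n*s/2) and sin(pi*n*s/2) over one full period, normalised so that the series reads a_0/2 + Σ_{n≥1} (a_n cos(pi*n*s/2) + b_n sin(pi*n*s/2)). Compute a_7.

0

a_7 = 1/2 ∫_{-2}^{2} g(s) cos(7*pi*s/2) ds.
Split the integral at the breakpoints.
Directly, an antiderivative of (3) cos(7*pi*s/2) is 6*sin(7*pi*s/2)/(7*pi); evaluating from -2 to -1: ∫_{-2}^{-1} (3) cos(7*pi*s/2) ds = (6/(7*pi)) - (0) = 6/(7*pi).
Directly, an antiderivative of (4) cos(7*pi*s/2) is 8*sin(7*pi*s/2)/(7*pi); evaluating from -1 to 1: ∫_{-1}^{1} (4) cos(7*pi*s/2) ds = (-8/(7*pi)) - (8/(7*pi)) = -16/(7*pi).
Directly, an antiderivative of (5) cos(7*pi*s/2) is 10*sin(7*pi*s/2)/(7*pi); evaluating from 1 to 2: ∫_{1}^{2} (5) cos(7*pi*s/2) ds = (0) - (-10/(7*pi)) = 10/(7*pi).
Summing the pieces and multiplying by (1/2) gives a_7 = 0.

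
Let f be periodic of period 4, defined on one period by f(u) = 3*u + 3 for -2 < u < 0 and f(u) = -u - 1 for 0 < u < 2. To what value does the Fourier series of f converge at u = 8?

1

u = 8 differs from u = 0 by 2 full period(s), and the series is 4-periodic.
At u = 0 the one-sided limits are f(0^-) = 3 and f(0^+) = -1.
By Dirichlet's theorem the series converges to their average, [(3) + (-1)]/2 = 1.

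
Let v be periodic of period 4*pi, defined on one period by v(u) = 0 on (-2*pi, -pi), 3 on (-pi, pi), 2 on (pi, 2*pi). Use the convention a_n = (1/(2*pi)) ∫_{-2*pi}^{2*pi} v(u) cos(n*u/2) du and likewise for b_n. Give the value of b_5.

b_5 = (1/(2*pi)) ∫_{-2*pi}^{2*pi} v(u) sin(5*u/2) du.
Split the integral at the breakpoints.
∫_{-2*pi}^{-pi} (0) sin(5*u/2) du = 0.
Directly, an antiderivative of (3) sin(5*u/2) is -6*cos(5*u/2)/5; evaluating from -pi to pi: ∫_{-pi}^{pi} (3) sin(5*u/2) du = (0) - (0) = 0.
Directly, an antiderivative of (2) sin(5*u/2) is -4*cos(5*u/2)/5; evaluating from pi to 2*pi: ∫_{pi}^{2*pi} (2) sin(5*u/2) du = (4/5) - (0) = 4/5.
Summing the pieces and multiplying by (1/(2*pi)) gives b_5 = 2/(5*pi).

2/(5*pi)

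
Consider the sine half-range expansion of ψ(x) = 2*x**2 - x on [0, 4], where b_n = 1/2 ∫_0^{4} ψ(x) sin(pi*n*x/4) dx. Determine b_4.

b_4 = 1/2 ∫_0^{4} (2*x**2 - x) sin(pi*x) dx.
Integrating by parts twice (tabular method), an antiderivative of (2*x**2 - x) sin(pi*x) is -2*x**2*cos(pi*x)/pi + 4*x*sin(pi*x)/pi**2 + x*cos(pi*x)/pi - sin(pi*x)/pi**2 + 4*cos(pi*x)/pi**3; evaluating from 0 to 4: ∫_{0}^{4} (2*x**2 - x) sin(pi*x) dx = (-28/pi + 4/pi**3) - (4/pi**3) = -28/pi.
Hence b_4 = (1/2)·(-28/pi) = -14/pi.

-14/pi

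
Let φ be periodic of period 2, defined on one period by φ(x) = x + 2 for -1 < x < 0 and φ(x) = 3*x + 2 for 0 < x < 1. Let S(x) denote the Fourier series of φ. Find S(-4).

2

x = -4 differs from x = 0 by -2 full period(s), and the series is 2-periodic.
φ is continuous at x = 0 with value 2, so the series converges to 2 there.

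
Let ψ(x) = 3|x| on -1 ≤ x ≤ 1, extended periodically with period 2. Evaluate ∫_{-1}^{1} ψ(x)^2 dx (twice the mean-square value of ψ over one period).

6

∫_{-1}^{1} ψ(x)^2 dx = 6.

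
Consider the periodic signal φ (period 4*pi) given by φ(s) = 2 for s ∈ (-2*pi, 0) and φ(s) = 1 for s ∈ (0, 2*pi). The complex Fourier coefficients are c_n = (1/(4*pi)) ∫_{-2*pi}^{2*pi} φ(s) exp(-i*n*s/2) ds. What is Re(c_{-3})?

0

Since φ is real-valued, Re(c_{-3}) = (1/(4*pi)) ∫_{-2*pi}^{2*pi} φ(s) cos(-3*s/2) ds = a_{3}/2.
Split the integral at the breakpoints.
Directly, an antiderivative of (2) cos(-3*s/2) is 4*sin(3*s/2)/3; evaluating from -2*pi to 0: ∫_{-2*pi}^{0} (2) cos(-3*s/2) ds = (0) - (0) = 0.
Directly, an antiderivative of (1) cos(-3*s/2) is 2*sin(3*s/2)/3; evaluating from 0 to 2*pi: ∫_{0}^{2*pi} (1) cos(-3*s/2) ds = (0) - (0) = 0.
So ∫_{-2*pi}^{2*pi} φ(s) cos(-3*s/2) ds = 0.
Hence Re(c_{-3}) = (1/(4*pi))·(0) = 0.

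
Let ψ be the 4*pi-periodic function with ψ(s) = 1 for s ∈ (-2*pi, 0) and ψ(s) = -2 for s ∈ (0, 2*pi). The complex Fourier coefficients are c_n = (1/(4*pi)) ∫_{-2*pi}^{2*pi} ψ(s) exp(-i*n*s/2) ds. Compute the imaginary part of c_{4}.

0

Since ψ is real-valued, Im(c_{4}) = -(1/(4*pi)) ∫_{-2*pi}^{2*pi} ψ(s) sin(2*s) ds = -b_{4}/2.
Split the integral at the breakpoints.
Directly, an antiderivative of (1) sin(2*s) is -cos(2*s)/2; evaluating from -2*pi to 0: ∫_{-2*pi}^{0} (1) sin(2*s) ds = (-1/2) - (-1/2) = 0.
Directly, an antiderivative of (-2) sin(2*s) is cos(2*s); evaluating from 0 to 2*pi: ∫_{0}^{2*pi} (-2) sin(2*s) ds = (1) - (1) = 0.
So ∫_{-2*pi}^{2*pi} ψ(s) sin(2*s) ds = 0.
Hence Im(c_{4}) = (-1/(4*pi))·(0) = 0.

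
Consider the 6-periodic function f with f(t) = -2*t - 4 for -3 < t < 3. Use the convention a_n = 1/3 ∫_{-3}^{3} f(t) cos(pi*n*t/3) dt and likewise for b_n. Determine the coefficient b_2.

b_2 = 1/3 ∫_{-3}^{3} f(t) sin(2*pi*t/3) dt.
Integrating by parts (boundary term plus one more integral), an antiderivative of (-2*t - 4) sin(2*pi*t/3) is 3*t*cos(2*pi*t/3)/pi - 9*sin(2*pi*t/3)/(2*pi**2) + 6*cos(2*pi*t/3)/pi; evaluating from -3 to 3: ∫_{-3}^{3} (-2*t - 4) sin(2*pi*t/3) dt = (15/pi) - (-3/pi) = 18/pi.
Hence b_2 = (1/3)·(18/pi) = 6/pi.

6/pi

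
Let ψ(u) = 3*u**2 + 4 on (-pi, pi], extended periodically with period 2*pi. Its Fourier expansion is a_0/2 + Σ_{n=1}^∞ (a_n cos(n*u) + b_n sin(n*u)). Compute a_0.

a_0 = 1/pi ∫_{-pi}^{pi} ψ(u) du = 1/pi · (2*pi*(4 + pi**2)) = 8 + 2*pi**2.

8 + 2*pi**2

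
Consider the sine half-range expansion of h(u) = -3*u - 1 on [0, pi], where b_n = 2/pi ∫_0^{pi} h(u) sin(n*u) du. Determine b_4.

b_4 = 2/pi ∫_0^{pi} (-3*u - 1) sin(4*u) du.
Integrating by parts (boundary term plus one more integral), an antiderivative of (-3*u - 1) sin(4*u) is 3*u*cos(4*u)/4 - 3*sin(4*u)/16 + cos(4*u)/4; evaluating from 0 to pi: ∫_{0}^{pi} (-3*u - 1) sin(4*u) du = (1/4 + 3*pi/4) - (1/4) = 3*pi/4.
Hence b_4 = (2/pi)·(3*pi/4) = 3/2.

3/2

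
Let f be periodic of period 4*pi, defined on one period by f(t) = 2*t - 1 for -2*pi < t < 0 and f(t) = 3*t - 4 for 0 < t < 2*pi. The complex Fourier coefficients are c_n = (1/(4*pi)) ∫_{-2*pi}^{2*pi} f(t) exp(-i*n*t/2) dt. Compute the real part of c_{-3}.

Since f is real-valued, Re(c_{-3}) = (1/(4*pi)) ∫_{-2*pi}^{2*pi} f(t) cos(-3*t/2) dt = a_{3}/2.
Split the integral at the breakpoints.
Integrating by parts (boundary term plus one more integral), an antiderivative of (2*t - 1) cos(-3*t/2) is 4*t*sin(3*t/2)/3 - 2*sin(3*t/2)/3 + 8*cos(3*t/2)/9; evaluating from -2*pi to 0: ∫_{-2*pi}^{0} (2*t - 1) cos(-3*t/2) dt = (8/9) - (-8/9) = 16/9.
Integrating by parts (boundary term plus one more integral), an antiderivative of (3*t - 4) cos(-3*t/2) is 2*t*sin(3*t/2) - 8*sin(3*t/2)/3 + 4*cos(3*t/2)/3; evaluating from 0 to 2*pi: ∫_{0}^{2*pi} (3*t - 4) cos(-3*t/2) dt = (-4/3) - (4/3) = -8/3.
So ∫_{-2*pi}^{2*pi} f(t) cos(-3*t/2) dt = -8/9.
Hence Re(c_{-3}) = (1/(4*pi))·(-8/9) = -2/(9*pi).

-2/(9*pi)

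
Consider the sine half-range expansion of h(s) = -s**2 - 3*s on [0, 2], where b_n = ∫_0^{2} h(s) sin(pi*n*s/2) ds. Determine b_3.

4*(8 - 45*pi**2)/(27*pi**3)

b_3 = ∫_0^{2} (-s**2 - 3*s) sin(3*pi*s/2) ds.
Integrating by parts twice (tabular method), an antiderivative of (-s**2 - 3*s) sin(3*pi*s/2) is 2*s**2*cos(3*pi*s/2)/(3*pi) - 8*s*sin(3*pi*s/2)/(9*pi**2) + 2*s*cos(3*pi*s/2)/pi - 4*sin(3*pi*s/2)/(3*pi**2) - 16*cos(3*pi*s/2)/(27*pi**3); evaluating from 0 to 2: ∫_{0}^{2} (-s**2 - 3*s) sin(3*pi*s/2) ds = (4*(4 - 45*pi**2)/(27*pi**3)) - (-16/(27*pi**3)) = 4*(8 - 45*pi**2)/(27*pi**3).
Hence b_3 = 4*(8 - 45*pi**2)/(27*pi**3).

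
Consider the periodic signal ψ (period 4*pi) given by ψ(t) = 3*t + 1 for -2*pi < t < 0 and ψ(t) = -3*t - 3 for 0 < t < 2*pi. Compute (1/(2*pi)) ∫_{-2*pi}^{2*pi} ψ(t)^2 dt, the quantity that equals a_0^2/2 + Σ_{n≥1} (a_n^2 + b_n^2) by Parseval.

(1/(2*pi)) ∫_{-2*pi}^{2*pi} ψ(t)^2 dt = (1/(2*pi)) · (4*pi*(5 + 6*pi + 12*pi**2)) = 10 + 12*pi + 24*pi**2.

10 + 12*pi + 24*pi**2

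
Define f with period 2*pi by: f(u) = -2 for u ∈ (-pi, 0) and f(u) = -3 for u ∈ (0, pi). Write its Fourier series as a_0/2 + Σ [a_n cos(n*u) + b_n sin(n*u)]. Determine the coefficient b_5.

-2/(5*pi)

b_5 = 1/pi ∫_{-pi}^{pi} f(u) sin(5*u) du.
Split the integral at the breakpoints.
Directly, an antiderivative of (-2) sin(5*u) is 2*cos(5*u)/5; evaluating from -pi to 0: ∫_{-pi}^{0} (-2) sin(5*u) du = (2/5) - (-2/5) = 4/5.
Directly, an antiderivative of (-3) sin(5*u) is 3*cos(5*u)/5; evaluating from 0 to pi: ∫_{0}^{pi} (-3) sin(5*u) du = (-3/5) - (3/5) = -6/5.
Summing the pieces and multiplying by (1/pi) gives b_5 = -2/(5*pi).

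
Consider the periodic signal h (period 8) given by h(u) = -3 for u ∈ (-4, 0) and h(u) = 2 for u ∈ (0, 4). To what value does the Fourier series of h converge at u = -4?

u = -4 differs from u = 4 by -1 full period(s), and the series is 8-periodic.
At u = 4 the one-sided limits are h(4^-) = 2 and h(4^+) = -3.
By Dirichlet's theorem the series converges to their average, [(2) + (-3)]/2 = -1/2.

-1/2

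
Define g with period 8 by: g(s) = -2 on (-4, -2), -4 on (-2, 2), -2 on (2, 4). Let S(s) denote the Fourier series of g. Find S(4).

-2

g is continuous at s = 4 with value -2, so the series converges to -2 there.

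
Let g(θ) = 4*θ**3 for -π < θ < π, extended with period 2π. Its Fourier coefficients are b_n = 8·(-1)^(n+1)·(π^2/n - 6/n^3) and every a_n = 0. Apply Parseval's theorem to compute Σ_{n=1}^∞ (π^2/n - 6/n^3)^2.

Parseval: Σ b_n^2 = (1/π) ∫_{-π}^{π} g(θ)^2 dθ = 32*pi**6/7.
b_n^2 = 64·(π^2/n - 6/n^3)^2, so the sum equals (32*pi**6/7)/64 = pi**6/14.

pi**6/14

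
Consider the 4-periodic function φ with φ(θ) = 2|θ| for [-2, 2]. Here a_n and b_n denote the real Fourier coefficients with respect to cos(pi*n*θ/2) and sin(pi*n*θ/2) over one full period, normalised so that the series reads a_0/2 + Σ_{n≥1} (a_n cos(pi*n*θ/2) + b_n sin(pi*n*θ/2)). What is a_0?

4

a_0 = 1/2 ∫_{-2}^{2} φ(θ) dθ = 1/2 · (8) = 4.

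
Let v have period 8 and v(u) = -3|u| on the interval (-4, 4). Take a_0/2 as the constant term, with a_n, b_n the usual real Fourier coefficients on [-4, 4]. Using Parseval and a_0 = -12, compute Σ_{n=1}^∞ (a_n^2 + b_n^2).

24

Parseval: a_0^2/2 + Σ_{n≥1} (a_n^2+b_n^2) = 1/4 ∫_{-4}^{4} v(u)^2 du = 96.
Subtract a_0^2/2 = 72: Σ (a_n^2+b_n^2) = 24.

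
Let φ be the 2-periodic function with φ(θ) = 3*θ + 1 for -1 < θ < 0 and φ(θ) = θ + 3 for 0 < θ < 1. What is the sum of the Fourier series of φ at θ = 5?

1

θ = 5 differs from θ = 1 by 2 full period(s), and the series is 2-periodic.
At θ = 1 the one-sided limits are φ(1^-) = 4 and φ(1^+) = -2.
By Dirichlet's theorem the series converges to their average, [(4) + (-2)]/2 = 1.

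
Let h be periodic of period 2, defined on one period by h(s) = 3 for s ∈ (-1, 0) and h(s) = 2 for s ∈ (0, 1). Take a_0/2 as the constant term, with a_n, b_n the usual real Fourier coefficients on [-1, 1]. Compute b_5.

b_5 = ∫_{-1}^{1} h(s) sin(5*pi*s) ds.
Split the integral at the breakpoints.
Directly, an antiderivative of (3) sin(5*pi*s) is -3*cos(5*pi*s)/(5*pi); evaluating from -1 to 0: ∫_{-1}^{0} (3) sin(5*pi*s) ds = (-3/(5*pi)) - (3/(5*pi)) = -6/(5*pi).
Directly, an antiderivative of (2) sin(5*pi*s) is -2*cos(5*pi*s)/(5*pi); evaluating from 0 to 1: ∫_{0}^{1} (2) sin(5*pi*s) ds = (2/(5*pi)) - (-2/(5*pi)) = 4/(5*pi).
Summing the pieces gives b_5 = -2/(5*pi).

-2/(5*pi)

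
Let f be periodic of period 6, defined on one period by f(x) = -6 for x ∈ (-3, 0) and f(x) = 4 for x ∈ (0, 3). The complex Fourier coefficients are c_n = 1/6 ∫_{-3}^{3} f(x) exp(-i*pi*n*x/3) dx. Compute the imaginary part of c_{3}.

Since f is real-valued, Im(c_{3}) = -1/6 ∫_{-3}^{3} f(x) sin(pi*x) dx = -b_{3}/2.
Split the integral at the breakpoints.
Directly, an antiderivative of (-6) sin(pi*x) is 6*cos(pi*x)/pi; evaluating from -3 to 0: ∫_{-3}^{0} (-6) sin(pi*x) dx = (6/pi) - (-6/pi) = 12/pi.
Directly, an antiderivative of (4) sin(pi*x) is -4*cos(pi*x)/pi; evaluating from 0 to 3: ∫_{0}^{3} (4) sin(pi*x) dx = (4/pi) - (-4/pi) = 8/pi.
So ∫_{-3}^{3} f(x) sin(pi*x) dx = 20/pi.
Hence Im(c_{3}) = (-1/6)·(20/pi) = -10/(3*pi).

-10/(3*pi)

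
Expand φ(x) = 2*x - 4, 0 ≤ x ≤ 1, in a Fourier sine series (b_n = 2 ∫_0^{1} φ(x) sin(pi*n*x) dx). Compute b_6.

b_6 = 2 ∫_0^{1} (2*x - 4) sin(6*pi*x) dx.
Integrating by parts (boundary term plus one more integral), an antiderivative of (2*x - 4) sin(6*pi*x) is -x*cos(6*pi*x)/(3*pi) + sin(6*pi*x)/(18*pi**2) + 2*cos(6*pi*x)/(3*pi); evaluating from 0 to 1: ∫_{0}^{1} (2*x - 4) sin(6*pi*x) dx = (1/(3*pi)) - (2/(3*pi)) = -1/(3*pi).
Hence b_6 = 2·(-1/(3*pi)) = -2/(3*pi).

-2/(3*pi)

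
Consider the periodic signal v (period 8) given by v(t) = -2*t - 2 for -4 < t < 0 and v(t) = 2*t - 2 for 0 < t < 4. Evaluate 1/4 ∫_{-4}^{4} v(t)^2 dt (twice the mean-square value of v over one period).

1/4 ∫_{-4}^{4} v(t)^2 dt = 1/4 · (224/3) = 56/3.

56/3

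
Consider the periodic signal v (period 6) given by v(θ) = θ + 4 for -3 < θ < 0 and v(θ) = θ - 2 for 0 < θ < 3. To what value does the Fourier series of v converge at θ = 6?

θ = 6 differs from θ = 0 by 1 full period(s), and the series is 6-periodic.
At θ = 0 the one-sided limits are v(0^-) = 4 and v(0^+) = -2.
By Dirichlet's theorem the series converges to their average, [(4) + (-2)]/2 = 1.

1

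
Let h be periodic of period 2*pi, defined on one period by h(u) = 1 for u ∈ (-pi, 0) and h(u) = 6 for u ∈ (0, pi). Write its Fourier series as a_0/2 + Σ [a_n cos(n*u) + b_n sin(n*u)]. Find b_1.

b_1 = 1/pi ∫_{-pi}^{pi} h(u) sin(u) du.
Split the integral at the breakpoints.
Directly, an antiderivative of (1) sin(u) is -cos(u); evaluating from -pi to 0: ∫_{-pi}^{0} (1) sin(u) du = (-1) - (1) = -2.
Directly, an antiderivative of (6) sin(u) is -6*cos(u); evaluating from 0 to pi: ∫_{0}^{pi} (6) sin(u) du = (6) - (-6) = 12.
Summing the pieces and multiplying by (1/pi) gives b_1 = 10/pi.

10/pi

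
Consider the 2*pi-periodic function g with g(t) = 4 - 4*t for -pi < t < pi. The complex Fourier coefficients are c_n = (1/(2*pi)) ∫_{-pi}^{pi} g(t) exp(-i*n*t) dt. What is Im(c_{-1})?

Since g is real-valued, Im(c_{-1}) = -(1/(2*pi)) ∫_{-pi}^{pi} g(t) sin(-t) dt = b_{1}/2.
Integrating by parts (boundary term plus one more integral), an antiderivative of (4 - 4*t) sin(-t) is -4*t*cos(t) + 4*sin(t) + 4*cos(t); evaluating from -pi to pi: ∫_{-pi}^{pi} (4 - 4*t) sin(-t) dt = (-4 + 4*pi) - (-4*pi - 4) = 8*pi.
Hence Im(c_{-1}) = (-1/(2*pi))·(8*pi) = -4.

-4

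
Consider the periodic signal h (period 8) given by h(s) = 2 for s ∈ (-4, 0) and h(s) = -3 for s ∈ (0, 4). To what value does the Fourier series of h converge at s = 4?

At s = 4 the one-sided limits are h(4^-) = -3 and h(4^+) = 2.
By Dirichlet's theorem the series converges to their average, [(-3) + (2)]/2 = -1/2.

-1/2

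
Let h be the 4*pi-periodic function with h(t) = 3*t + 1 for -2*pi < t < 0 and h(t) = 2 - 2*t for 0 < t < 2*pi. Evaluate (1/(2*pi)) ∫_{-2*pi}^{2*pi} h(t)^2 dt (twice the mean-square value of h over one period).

-14*pi + 5 + 52*pi**2/3

(1/(2*pi)) ∫_{-2*pi}^{2*pi} h(t)^2 dt = (1/(2*pi)) · (2*pi*(-42*pi + 15 + 52*pi**2)/3) = -14*pi + 5 + 52*pi**2/3.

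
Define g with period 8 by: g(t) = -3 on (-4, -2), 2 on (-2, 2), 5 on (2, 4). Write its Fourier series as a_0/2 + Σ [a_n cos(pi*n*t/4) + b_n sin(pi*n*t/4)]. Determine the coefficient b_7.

b_7 = 1/4 ∫_{-4}^{4} g(t) sin(7*pi*t/4) dt.
Split the integral at the breakpoints.
Directly, an antiderivative of (-3) sin(7*pi*t/4) is 12*cos(7*pi*t/4)/(7*pi); evaluating from -4 to -2: ∫_{-4}^{-2} (-3) sin(7*pi*t/4) dt = (0) - (-12/(7*pi)) = 12/(7*pi).
Directly, an antiderivative of (2) sin(7*pi*t/4) is -8*cos(7*pi*t/4)/(7*pi); evaluating from -2 to 2: ∫_{-2}^{2} (2) sin(7*pi*t/4) dt = (0) - (0) = 0.
Directly, an antiderivative of (5) sin(7*pi*t/4) is -20*cos(7*pi*t/4)/(7*pi); evaluating from 2 to 4: ∫_{2}^{4} (5) sin(7*pi*t/4) dt = (20/(7*pi)) - (0) = 20/(7*pi).
Summing the pieces and multiplying by (1/4) gives b_7 = 8/(7*pi).

8/(7*pi)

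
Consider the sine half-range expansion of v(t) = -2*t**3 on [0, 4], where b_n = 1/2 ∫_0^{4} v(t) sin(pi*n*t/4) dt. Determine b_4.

-24/pi**3 + 64/pi

b_4 = 1/2 ∫_0^{4} (-2*t**3) sin(pi*t) dt.
Integrating by parts three times (tabular method), an antiderivative of (-2*t**3) sin(pi*t) is 2*t**3*cos(pi*t)/pi - 6*t**2*sin(pi*t)/pi**2 - 12*t*cos(pi*t)/pi**3 + 12*sin(pi*t)/pi**4; evaluating from 0 to 4: ∫_{0}^{4} (-2*t**3) sin(pi*t) dt = (-48/pi**3 + 128/pi) - (0) = -48/pi**3 + 128/pi.
Hence b_4 = (1/2)·(-48/pi**3 + 128/pi) = -24/pi**3 + 64/pi.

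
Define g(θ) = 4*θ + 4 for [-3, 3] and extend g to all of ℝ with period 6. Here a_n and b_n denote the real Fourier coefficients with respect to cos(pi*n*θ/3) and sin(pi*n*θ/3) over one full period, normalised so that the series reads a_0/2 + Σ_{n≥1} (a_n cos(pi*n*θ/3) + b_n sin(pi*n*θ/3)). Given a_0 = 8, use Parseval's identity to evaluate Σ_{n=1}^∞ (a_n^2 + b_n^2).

96

Parseval: a_0^2/2 + Σ_{n≥1} (a_n^2+b_n^2) = 1/3 ∫_{-3}^{3} g(θ)^2 dθ = 128.
Subtract a_0^2/2 = 32: Σ (a_n^2+b_n^2) = 96.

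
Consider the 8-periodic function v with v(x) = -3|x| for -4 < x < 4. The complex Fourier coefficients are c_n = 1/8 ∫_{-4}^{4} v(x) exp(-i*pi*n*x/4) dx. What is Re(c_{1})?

24/pi**2

Since v is real-valued, Re(c_{1}) = 1/8 ∫_{-4}^{4} v(x) cos(pi*x/4) dx = a_{1}/2.
v is even and cos(pi*x/4) is even, so the integrand is even: ∫_{-4}^{4} v(x) cos(pi*x/4) dx = 2∫_0^{4} v(x) cos(pi*x/4) dx.
Integrating by parts (boundary term plus one more integral), an antiderivative of (-3*x) cos(pi*x/4) is -12*x*sin(pi*x/4)/pi - 48*cos(pi*x/4)/pi**2; evaluating from 0 to 4: ∫_{0}^{4} (-3*x) cos(pi*x/4) dx = (48/pi**2) - (-48/pi**2) = 96/pi**2.
So ∫_{-4}^{4} v(x) cos(pi*x/4) dx = 192/pi**2.
Hence Re(c_{1}) = (1/8)·(192/pi**2) = 24/pi**2.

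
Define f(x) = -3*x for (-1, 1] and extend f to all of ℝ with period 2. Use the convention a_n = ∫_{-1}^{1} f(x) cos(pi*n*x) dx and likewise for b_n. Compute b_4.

3/(2*pi)

b_4 = ∫_{-1}^{1} f(x) sin(4*pi*x) dx.
f is odd and sin(4*pi*x) is odd, so the integrand is even and b_4 = 2 ∫_0^{1} f(x) sin(4*pi*x) dx.
Integrating by parts (boundary term plus one more integral), an antiderivative of (-3*x) sin(4*pi*x) is 3*x*cos(4*pi*x)/(4*pi) - 3*sin(4*pi*x)/(16*pi**2); evaluating from 0 to 1: ∫_{0}^{1} (-3*x) sin(4*pi*x) dx = (3/(4*pi)) - (0) = 3/(4*pi).
Hence b_4 = 2·(3/(4*pi)) = 3/(2*pi).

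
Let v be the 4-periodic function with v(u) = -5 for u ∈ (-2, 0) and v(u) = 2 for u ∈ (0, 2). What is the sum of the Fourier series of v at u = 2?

At u = 2 the one-sided limits are v(2^-) = 2 and v(2^+) = -5.
By Dirichlet's theorem the series converges to their average, [(2) + (-5)]/2 = -3/2.

-3/2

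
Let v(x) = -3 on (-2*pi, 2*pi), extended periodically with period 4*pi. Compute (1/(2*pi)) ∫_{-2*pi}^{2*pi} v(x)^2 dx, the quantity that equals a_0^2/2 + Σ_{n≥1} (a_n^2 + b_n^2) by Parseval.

18

(1/(2*pi)) ∫_{-2*pi}^{2*pi} v(x)^2 dx = (1/(2*pi)) · (36*pi) = 18.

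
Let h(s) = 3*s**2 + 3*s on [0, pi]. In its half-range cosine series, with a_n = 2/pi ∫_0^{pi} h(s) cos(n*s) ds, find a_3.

4*(-pi - 1)/(3*pi)

a_3 = 2/pi ∫_0^{pi} (3*s**2 + 3*s) cos(3*s) ds.
Integrating by parts twice (tabular method), an antiderivative of (3*s**2 + 3*s) cos(3*s) is s**2*sin(3*s) + s*sin(3*s) + 2*s*cos(3*s)/3 - 2*sin(3*s)/9 + cos(3*s)/3; evaluating from 0 to pi: ∫_{0}^{pi} (3*s**2 + 3*s) cos(3*s) ds = (-2*pi/3 - 1/3) - (1/3) = -2*pi/3 - 2/3.
Hence a_3 = (2/pi)·(-2*pi/3 - 2/3) = 4*(-pi - 1)/(3*pi).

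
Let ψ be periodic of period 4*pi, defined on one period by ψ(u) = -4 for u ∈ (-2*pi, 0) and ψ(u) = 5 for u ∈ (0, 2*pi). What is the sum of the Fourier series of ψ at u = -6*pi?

1/2

u = -6*pi differs from u = -2*pi by -1 full period(s), and the series is 4*pi-periodic.
At u = -2*pi the one-sided limits are ψ(-2*pi^-) = 5 and ψ(-2*pi^+) = -4.
By Dirichlet's theorem the series converges to their average, [(5) + (-4)]/2 = 1/2.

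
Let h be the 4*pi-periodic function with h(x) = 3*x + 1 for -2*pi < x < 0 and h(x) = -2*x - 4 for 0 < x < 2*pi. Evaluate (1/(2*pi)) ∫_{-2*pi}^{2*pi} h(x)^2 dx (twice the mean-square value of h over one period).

(1/(2*pi)) ∫_{-2*pi}^{2*pi} h(x)^2 dx = (1/(2*pi)) · (2*pi*(51 + 30*pi + 52*pi**2)/3) = 17 + 10*pi + 52*pi**2/3.

17 + 10*pi + 52*pi**2/3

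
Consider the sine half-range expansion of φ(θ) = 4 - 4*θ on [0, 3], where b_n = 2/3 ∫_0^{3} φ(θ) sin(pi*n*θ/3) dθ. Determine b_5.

-8/(5*pi)

b_5 = 2/3 ∫_0^{3} (4 - 4*θ) sin(5*pi*θ/3) dθ.
Integrating by parts (boundary term plus one more integral), an antiderivative of (4 - 4*θ) sin(5*pi*θ/3) is 12*θ*cos(5*pi*θ/3)/(5*pi) - 36*sin(5*pi*θ/3)/(25*pi**2) - 12*cos(5*pi*θ/3)/(5*pi); evaluating from 0 to 3: ∫_{0}^{3} (4 - 4*θ) sin(5*pi*θ/3) dθ = (-24/(5*pi)) - (-12/(5*pi)) = -12/(5*pi).
Hence b_5 = (2/3)·(-12/(5*pi)) = -8/(5*pi).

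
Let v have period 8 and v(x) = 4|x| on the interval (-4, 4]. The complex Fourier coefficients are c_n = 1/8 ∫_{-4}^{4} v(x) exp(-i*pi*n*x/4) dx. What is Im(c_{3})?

0

Since v is real-valued, Im(c_{3}) = -1/8 ∫_{-4}^{4} v(x) sin(3*pi*x/4) dx = -b_{3}/2.
(v is even, so the integrand is odd over a symmetric interval and the integral vanishes.)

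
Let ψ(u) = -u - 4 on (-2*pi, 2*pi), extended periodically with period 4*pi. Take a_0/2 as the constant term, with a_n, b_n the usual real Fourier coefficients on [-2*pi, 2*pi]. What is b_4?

b_4 = (1/(2*pi)) ∫_{-2*pi}^{2*pi} ψ(u) sin(2*u) du.
Integrating by parts (boundary term plus one more integral), an antiderivative of (-u - 4) sin(2*u) is u*cos(2*u)/2 - sin(2*u)/4 + 2*cos(2*u); evaluating from -2*pi to 2*pi: ∫_{-2*pi}^{2*pi} (-u - 4) sin(2*u) du = (2 + pi) - (2 - pi) = 2*pi.
Hence b_4 = (1/(2*pi))·(2*pi) = 1.

1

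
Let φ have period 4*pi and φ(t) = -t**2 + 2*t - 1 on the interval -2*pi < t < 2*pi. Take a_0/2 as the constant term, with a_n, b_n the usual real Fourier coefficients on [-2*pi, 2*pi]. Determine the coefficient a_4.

-1

a_4 = (1/(2*pi)) ∫_{-2*pi}^{2*pi} φ(t) cos(2*t) dt.
Integrating by parts twice (tabular method), an antiderivative of (-t**2 + 2*t - 1) cos(2*t) is -t**2*sin(2*t)/2 + t*sin(2*t) - t*cos(2*t)/2 - sin(2*t)/4 + cos(2*t)/2; evaluating from -2*pi to 2*pi: ∫_{-2*pi}^{2*pi} (-t**2 + 2*t - 1) cos(2*t) dt = (1/2 - pi) - (1/2 + pi) = -2*pi.
Hence a_4 = (1/(2*pi))·(-2*pi) = -1.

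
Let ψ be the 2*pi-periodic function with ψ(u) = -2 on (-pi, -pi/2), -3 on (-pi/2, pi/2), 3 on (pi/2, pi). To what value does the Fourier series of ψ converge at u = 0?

ψ is continuous at u = 0 with value -3, so the series converges to -3 there.

-3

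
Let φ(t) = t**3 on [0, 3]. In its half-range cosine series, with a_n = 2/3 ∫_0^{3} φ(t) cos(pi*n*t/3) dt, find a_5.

a_5 = 2/3 ∫_0^{3} (t**3) cos(5*pi*t/3) dt.
Integrating by parts three times (tabular method), an antiderivative of (t**3) cos(5*pi*t/3) is 3*t**3*sin(5*pi*t/3)/(5*pi) + 27*t**2*cos(5*pi*t/3)/(25*pi**2) - 162*t*sin(5*pi*t/3)/(125*pi**3) - 486*cos(5*pi*t/3)/(625*pi**4); evaluating from 0 to 3: ∫_{0}^{3} (t**3) cos(5*pi*t/3) dt = (243*(2 - 25*pi**2)/(625*pi**4)) - (-486/(625*pi**4)) = 243*(4 - 25*pi**2)/(625*pi**4).
Hence a_5 = (2/3)·(243*(4 - 25*pi**2)/(625*pi**4)) = 162*(4 - 25*pi**2)/(625*pi**4).

162*(4 - 25*pi**2)/(625*pi**4)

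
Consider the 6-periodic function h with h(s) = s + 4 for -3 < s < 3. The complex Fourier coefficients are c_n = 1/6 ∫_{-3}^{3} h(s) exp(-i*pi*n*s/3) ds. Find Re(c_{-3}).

0

Since h is real-valued, Re(c_{-3}) = 1/6 ∫_{-3}^{3} h(s) cos(-pi*s) ds = a_{3}/2.
Integrating by parts (boundary term plus one more integral), an antiderivative of (s + 4) cos(-pi*s) is s*sin(pi*s)/pi + 4*sin(pi*s)/pi + cos(pi*s)/pi**2; evaluating from -3 to 3: ∫_{-3}^{3} (s + 4) cos(-pi*s) ds = (-1/pi**2) - (-1/pi**2) = 0.
Hence Re(c_{-3}) = (1/6)·(0) = 0.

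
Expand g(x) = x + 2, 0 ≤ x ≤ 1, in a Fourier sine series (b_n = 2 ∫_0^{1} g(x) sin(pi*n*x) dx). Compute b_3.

b_3 = 2 ∫_0^{1} (x + 2) sin(3*pi*x) dx.
Integrating by parts (boundary term plus one more integral), an antiderivative of (x + 2) sin(3*pi*x) is -x*cos(3*pi*x)/(3*pi) + sin(3*pi*x)/(9*pi**2) - 2*cos(3*pi*x)/(3*pi); evaluating from 0 to 1: ∫_{0}^{1} (x + 2) sin(3*pi*x) dx = (1/pi) - (-2/(3*pi)) = 5/(3*pi).
Hence b_3 = 2·(5/(3*pi)) = 10/(3*pi).

10/(3*pi)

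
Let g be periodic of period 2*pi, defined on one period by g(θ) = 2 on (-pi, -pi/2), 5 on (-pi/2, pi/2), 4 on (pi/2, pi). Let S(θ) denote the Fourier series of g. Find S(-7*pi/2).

9/2

θ = -7*pi/2 differs from θ = pi/2 by -2 full period(s), and the series is 2*pi-periodic.
At θ = pi/2 the one-sided limits are g(pi/2^-) = 5 and g(pi/2^+) = 4.
By Dirichlet's theorem the series converges to their average, [(5) + (4)]/2 = 9/2.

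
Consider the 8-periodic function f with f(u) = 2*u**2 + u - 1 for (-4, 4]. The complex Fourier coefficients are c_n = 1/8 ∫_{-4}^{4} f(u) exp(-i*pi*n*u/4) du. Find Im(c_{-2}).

Since f is real-valued, Im(c_{-2}) = -1/8 ∫_{-4}^{4} f(u) sin(-pi*u/2) du = b_{2}/2.
Integrating by parts twice (tabular method), an antiderivative of (2*u**2 + u - 1) sin(-pi*u/2) is 4*u**2*cos(pi*u/2)/pi - 16*u*sin(pi*u/2)/pi**2 + 2*u*cos(pi*u/2)/pi - 4*sin(pi*u/2)/pi**2 - 32*cos(pi*u/2)/pi**3 - 2*cos(pi*u/2)/pi; evaluating from -4 to 4: ∫_{-4}^{4} (2*u**2 + u - 1) sin(-pi*u/2) du = (-32/pi**3 + 70/pi) - (-32/pi**3 + 54/pi) = 16/pi.
Hence Im(c_{-2}) = (-1/8)·(16/pi) = -2/pi.

-2/pi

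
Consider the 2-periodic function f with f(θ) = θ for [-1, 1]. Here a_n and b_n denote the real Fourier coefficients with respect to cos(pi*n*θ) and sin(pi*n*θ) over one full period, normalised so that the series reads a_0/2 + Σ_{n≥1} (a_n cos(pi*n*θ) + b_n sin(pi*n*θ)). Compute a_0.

a_0 = ∫_{-1}^{1} f(θ) dθ = 0.

0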